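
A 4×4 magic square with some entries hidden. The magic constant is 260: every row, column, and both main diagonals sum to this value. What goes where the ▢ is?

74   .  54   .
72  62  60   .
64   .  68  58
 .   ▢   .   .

Row 2 needs 260; the known cells sum to 194, so (2,4) = 66.
Using row 3: 64 + 68 + 58 + ? → (3,2) = 260 − 190 = 70.
Column 1 needs 260; the known cells sum to 210, so (4,1) = 50.
Column 3: 54 + 60 + 68 + ? = 260, so (4,3) = 78.
Main diagonal must total 260; the given cells sum to 204, so (4,4) = 56.
Anti-diagonal: 60 + 70 + 50 + ? = 260, so (1,4) = 80.
Using row 1: 74 + 54 + 80 + ? → (1,2) = 260 − 208 = 52.
Row 4: 50 + 78 + 56 + ? = 260, so (4,2) = 76.

76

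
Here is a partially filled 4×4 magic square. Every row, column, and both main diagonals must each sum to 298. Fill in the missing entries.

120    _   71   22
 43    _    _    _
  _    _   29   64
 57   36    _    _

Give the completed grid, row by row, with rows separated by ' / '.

From row 1, 298 − (120 + 71 + 22) gives (1,2) = 85.
From column 1, 298 − (120 + 43 + 57) gives (3,1) = 78.
Row 3: 78 + 29 + 64 + ? = 298, so (3,2) = 127.
Column 2 must total 298; the given cells sum to 248, so (2,2) = 50.
Main diagonal: 120 + 50 + 29 + ? = 298, so (4,4) = 99.
From anti-diagonal, 298 − (22 + 127 + 57) gives (2,3) = 92.
Row 2: 43 + 50 + 92 + ? = 298, so (2,4) = 113.
The remaining cell in row 4 is (4,3) = 298 − 192 = 106.

120 85 71 22 / 43 50 92 113 / 78 127 29 64 / 57 36 106 99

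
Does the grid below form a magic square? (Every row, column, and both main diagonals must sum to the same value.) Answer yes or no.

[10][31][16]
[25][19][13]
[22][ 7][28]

Yes

Row 1: 10 + 31 + 16 = 57.
Row 2: 25 + 19 + 13 = 57.
Row 3: 22 + 7 + 28 = 57.
Column 1: 10 + 25 + 22 = 57.
Column 2: 31 + 19 + 7 = 57.
Column 3: 16 + 13 + 28 = 57.
Main diagonal: 10 + 19 + 28 = 57.
Anti-diagonal: 16 + 19 + 22 = 57.
All lines sum to 57.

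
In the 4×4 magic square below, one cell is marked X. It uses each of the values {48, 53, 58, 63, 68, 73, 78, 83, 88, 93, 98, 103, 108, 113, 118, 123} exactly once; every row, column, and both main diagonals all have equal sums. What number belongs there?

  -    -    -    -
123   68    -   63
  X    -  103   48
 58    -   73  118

108

The 16 entries sum to 1368, so each line sums to 1368/4 = 342.
Row 2 must total 342; the given cells sum to 254, so (2,3) = 88.
From row 4, 342 − (58 + 73 + 118) gives (4,2) = 93.
Column 3 needs 342; the known cells sum to 264, so (1,3) = 78.
From column 4, 342 − (63 + 48 + 118) gives (1,4) = 113.
From main diagonal, 342 − (68 + 103 + 118) gives (1,1) = 53.
Anti-diagonal must total 342; the given cells sum to 259, so (3,2) = 83.
Row 1 must total 342; the given cells sum to 244, so (1,2) = 98.
Row 3 needs 342; the known cells sum to 234, so (3,1) = 108.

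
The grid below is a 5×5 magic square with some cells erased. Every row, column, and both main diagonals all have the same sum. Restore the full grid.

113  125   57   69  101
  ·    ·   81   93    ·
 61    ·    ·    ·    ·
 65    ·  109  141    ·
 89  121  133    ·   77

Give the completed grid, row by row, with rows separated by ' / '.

113 125 57 69 101 / 137 49 81 93 105 / 61 73 85 117 129 / 65 97 109 141 53 / 89 121 133 45 77

Row 1 is already complete: 113 + 125 + 57 + 69 + 101 = 465, so that is the magic constant.
Row 5: 89 + 121 + 133 + 77 + ? = 465, so (5,4) = 45.
From column 1, 465 − (113 + 61 + 65 + 89) gives (2,1) = 137.
From column 3, 465 − (57 + 81 + 109 + 133) gives (3,3) = 85.
From column 4, 465 − (69 + 93 + 141 + 45) gives (3,4) = 117.
Using main diagonal: 113 + 85 + 141 + 77 + ? → (2,2) = 465 − 416 = 49.
The remaining cell in anti-diagonal is (4,2) = 465 − 368 = 97.
Row 2: 137 + 49 + 81 + 93 + ? = 465, so (2,5) = 105.
Row 4 needs 465; the known cells sum to 412, so (4,5) = 53.
From column 2, 465 − (125 + 49 + 97 + 121) gives (3,2) = 73.
The remaining cell in column 5 is (3,5) = 465 − 336 = 129.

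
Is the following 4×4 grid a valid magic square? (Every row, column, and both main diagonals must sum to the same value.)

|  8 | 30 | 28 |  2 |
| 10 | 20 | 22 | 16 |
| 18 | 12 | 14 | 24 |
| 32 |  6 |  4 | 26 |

Row 1: 8 + 30 + 28 + 2 = 68.
Row 2: 10 + 20 + 22 + 16 = 68.
Row 3: 18 + 12 + 14 + 24 = 68.
Row 4: 32 + 6 + 4 + 26 = 68.
Column 1: 8 + 10 + 18 + 32 = 68.
Column 2: 30 + 20 + 12 + 6 = 68.
Column 3: 28 + 22 + 14 + 4 = 68.
Column 4: 2 + 16 + 24 + 26 = 68.
Main diagonal: 8 + 20 + 14 + 26 = 68.
Anti-diagonal: 2 + 22 + 12 + 32 = 68.
All lines sum to 68.

Yes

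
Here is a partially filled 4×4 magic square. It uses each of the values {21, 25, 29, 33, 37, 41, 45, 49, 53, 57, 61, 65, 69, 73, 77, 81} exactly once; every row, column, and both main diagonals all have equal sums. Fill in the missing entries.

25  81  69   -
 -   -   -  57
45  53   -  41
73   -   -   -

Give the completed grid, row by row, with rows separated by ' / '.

The 16 entries sum to 816, so each line sums to 816/4 = 204.
The remaining cell in row 1 is (1,4) = 204 − 175 = 29.
Row 3 must total 204; the given cells sum to 139, so (3,3) = 65.
The remaining cell in column 1 is (2,1) = 204 − 143 = 61.
Column 4 needs 204; the known cells sum to 127, so (4,4) = 77.
Main diagonal needs 204; the known cells sum to 167, so (2,2) = 37.
Using anti-diagonal: 29 + 53 + 73 + ? → (2,3) = 204 − 155 = 49.
Column 2 must total 204; the given cells sum to 171, so (4,2) = 33.
Column 3 must total 204; the given cells sum to 183, so (4,3) = 21.

25 81 69 29 / 61 37 49 57 / 45 53 65 41 / 73 33 21 77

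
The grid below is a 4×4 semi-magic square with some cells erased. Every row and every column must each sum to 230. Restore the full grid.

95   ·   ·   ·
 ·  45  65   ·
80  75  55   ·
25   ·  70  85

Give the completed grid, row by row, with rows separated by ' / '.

From row 3, 230 − (80 + 75 + 55) gives (3,4) = 20.
Row 4 must total 230; the given cells sum to 180, so (4,2) = 50.
From column 1, 230 − (95 + 80 + 25) gives (2,1) = 30.
Column 2: 45 + 75 + 50 + ? = 230, so (1,2) = 60.
From column 3, 230 − (65 + 55 + 70) gives (1,3) = 40.
Row 1 must total 230; the given cells sum to 195, so (1,4) = 35.
Row 2 must total 230; the given cells sum to 140, so (2,4) = 90.

95 60 40 35 / 30 45 65 90 / 80 75 55 20 / 25 50 70 85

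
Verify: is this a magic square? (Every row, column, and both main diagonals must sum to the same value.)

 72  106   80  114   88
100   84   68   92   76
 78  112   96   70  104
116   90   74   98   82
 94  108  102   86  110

No — column 4 sums to 460 but column 2 sums to 500.

Row 1: 72 + 106 + 80 + 114 + 88 = 460.
Row 2: 100 + 84 + 68 + 92 + 76 = 420.
Row 3: 78 + 112 + 96 + 70 + 104 = 460.
Row 4: 116 + 90 + 74 + 98 + 82 = 460.
Row 5: 94 + 108 + 102 + 86 + 110 = 500.
Column 1: 72 + 100 + 78 + 116 + 94 = 460.
Column 2: 106 + 84 + 112 + 90 + 108 = 500.
Column 3: 80 + 68 + 96 + 74 + 102 = 420.
Column 4: 114 + 92 + 70 + 98 + 86 = 460.
Column 5: 88 + 76 + 104 + 82 + 110 = 460.
Main diagonal: 72 + 84 + 96 + 98 + 110 = 460.
Anti-diagonal: 88 + 92 + 96 + 90 + 94 = 460.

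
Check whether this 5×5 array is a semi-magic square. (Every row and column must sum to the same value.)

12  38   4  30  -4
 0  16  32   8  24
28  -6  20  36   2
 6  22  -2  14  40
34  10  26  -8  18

Yes

Row 1: 12 + 38 + 4 + 30 + (-4) = 80.
Row 2: 0 + 16 + 32 + 8 + 24 = 80.
Row 3: 28 + (-6) + 20 + 36 + 2 = 80.
Row 4: 6 + 22 + (-2) + 14 + 40 = 80.
Row 5: 34 + 10 + 26 + (-8) + 18 = 80.
Column 1: 12 + 0 + 28 + 6 + 34 = 80.
Column 2: 38 + 16 + (-6) + 22 + 10 = 80.
Column 3: 4 + 32 + 20 + (-2) + 26 = 80.
Column 4: 30 + 8 + 36 + 14 + (-8) = 80.
Column 5: -4 + 24 + 2 + 40 + 18 = 80.
All lines sum to 80.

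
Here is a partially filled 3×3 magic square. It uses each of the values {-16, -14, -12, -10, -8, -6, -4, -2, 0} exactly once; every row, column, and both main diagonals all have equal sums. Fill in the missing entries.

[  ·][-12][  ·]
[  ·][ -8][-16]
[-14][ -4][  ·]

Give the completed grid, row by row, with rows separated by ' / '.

-10 -12 -2 / 0 -8 -16 / -14 -4 -6

The 9 entries sum to -72, so each line sums to -72/3 = -24.
Row 2 must total -24; the given cells sum to -24, so (2,1) = 0.
From row 3, -24 − (-14 + (-4)) gives (3,3) = -6.
Using column 1: 0 + (-14) + ? → (1,1) = -24 − (-14) = -10.
From column 3, -24 − (-16 + (-6)) gives (1,3) = -2.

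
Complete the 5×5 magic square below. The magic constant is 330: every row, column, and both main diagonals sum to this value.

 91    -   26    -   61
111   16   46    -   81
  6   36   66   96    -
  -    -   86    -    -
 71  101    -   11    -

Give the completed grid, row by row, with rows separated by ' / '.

From row 2, 330 − (111 + 16 + 46 + 81) gives (2,4) = 76.
Row 3 must total 330; the given cells sum to 204, so (3,5) = 126.
Using column 1: 91 + 111 + 6 + 71 + ? → (4,1) = 330 − 279 = 51.
Column 3 must total 330; the given cells sum to 224, so (5,3) = 106.
Anti-diagonal: 61 + 76 + 66 + 71 + ? = 330, so (4,2) = 56.
From row 5, 330 − (71 + 101 + 106 + 11) gives (5,5) = 41.
Using column 2: 16 + 36 + 56 + 101 + ? → (1,2) = 330 − 209 = 121.
Column 5 needs 330; the known cells sum to 309, so (4,5) = 21.
Main diagonal must total 330; the given cells sum to 214, so (4,4) = 116.
From row 1, 330 − (91 + 121 + 26 + 61) gives (1,4) = 31.

91 121 26 31 61 / 111 16 46 76 81 / 6 36 66 96 126 / 51 56 86 116 21 / 71 101 106 11 41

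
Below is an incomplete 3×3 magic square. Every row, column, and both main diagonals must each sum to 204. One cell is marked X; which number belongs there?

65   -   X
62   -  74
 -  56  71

59

Row 2: 62 + 74 + ? = 204, so (2,2) = 68.
From row 3, 204 − (56 + 71) gives (3,1) = 77.
Column 2: 68 + 56 + ? = 204, so (1,2) = 80.
The remaining cell in column 3 is (1,3) = 204 − 145 = 59.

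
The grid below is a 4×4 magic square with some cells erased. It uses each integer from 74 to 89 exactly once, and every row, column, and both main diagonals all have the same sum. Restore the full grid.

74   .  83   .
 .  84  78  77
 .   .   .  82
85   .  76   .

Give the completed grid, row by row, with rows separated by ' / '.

74 81 83 88 / 87 84 78 77 / 80 75 89 82 / 85 86 76 79

The entries are 74 through 89, which sum to 1304, so each line sums to 1304/4 = 326.
The remaining cell in row 2 is (2,1) = 326 − 239 = 87.
Column 1: 74 + 87 + 85 + ? = 326, so (3,1) = 80.
From column 3, 326 − (83 + 78 + 76) gives (3,3) = 89.
The remaining cell in main diagonal is (4,4) = 326 − 247 = 79.
Using row 3: 80 + 89 + 82 + ? → (3,2) = 326 − 251 = 75.
Row 4 must total 326; the given cells sum to 240, so (4,2) = 86.
Column 2: 84 + 75 + 86 + ? = 326, so (1,2) = 81.
Column 4 needs 326; the known cells sum to 238, so (1,4) = 88.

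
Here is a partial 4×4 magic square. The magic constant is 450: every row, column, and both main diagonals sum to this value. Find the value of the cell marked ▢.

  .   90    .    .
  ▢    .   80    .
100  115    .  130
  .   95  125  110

Row 3 needs 450; the known cells sum to 345, so (3,3) = 105.
Row 4: 95 + 125 + 110 + ? = 450, so (4,1) = 120.
From column 2, 450 − (90 + 115 + 95) gives (2,2) = 150.
Using column 3: 80 + 105 + 125 + ? → (1,3) = 450 − 310 = 140.
Main diagonal: 150 + 105 + 110 + ? = 450, so (1,1) = 85.
The remaining cell in anti-diagonal is (1,4) = 450 − 315 = 135.
Column 1: 85 + 100 + 120 + ? = 450, so (2,1) = 145.

145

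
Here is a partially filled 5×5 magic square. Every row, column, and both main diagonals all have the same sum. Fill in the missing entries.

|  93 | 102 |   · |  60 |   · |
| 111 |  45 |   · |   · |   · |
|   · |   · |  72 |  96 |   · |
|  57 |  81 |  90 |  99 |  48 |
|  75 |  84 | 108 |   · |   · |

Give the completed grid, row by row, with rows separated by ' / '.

93 102 51 60 69 / 111 45 54 78 87 / 39 63 72 96 105 / 57 81 90 99 48 / 75 84 108 42 66

Row 4 is already complete: 57 + 81 + 90 + 99 + 48 = 375, so that is the magic constant.
From column 1, 375 − (93 + 111 + 57 + 75) gives (3,1) = 39.
The remaining cell in column 2 is (3,2) = 375 − 312 = 63.
From main diagonal, 375 − (93 + 45 + 72 + 99) gives (5,5) = 66.
Using row 3: 39 + 63 + 72 + 96 + ? → (3,5) = 375 − 270 = 105.
Row 5 needs 375; the known cells sum to 333, so (5,4) = 42.
Column 4 needs 375; the known cells sum to 297, so (2,4) = 78.
Anti-diagonal: 78 + 72 + 81 + 75 + ? = 375, so (1,5) = 69.
Row 1 needs 375; the known cells sum to 324, so (1,3) = 51.
Column 3: 51 + 72 + 90 + 108 + ? = 375, so (2,3) = 54.
Column 5: 69 + 105 + 48 + 66 + ? = 375, so (2,5) = 87.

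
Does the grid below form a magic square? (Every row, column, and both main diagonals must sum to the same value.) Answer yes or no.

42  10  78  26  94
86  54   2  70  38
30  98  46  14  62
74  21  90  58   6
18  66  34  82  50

No — main diagonal sums to 250 but anti-diagonal sums to 249.

Row 1: 42 + 10 + 78 + 26 + 94 = 250.
Row 2: 86 + 54 + 2 + 70 + 38 = 250.
Row 3: 30 + 98 + 46 + 14 + 62 = 250.
Row 4: 74 + 21 + 90 + 58 + 6 = 249.
Row 5: 18 + 66 + 34 + 82 + 50 = 250.
Column 1: 42 + 86 + 30 + 74 + 18 = 250.
Column 2: 10 + 54 + 98 + 21 + 66 = 249.
Column 3: 78 + 2 + 46 + 90 + 34 = 250.
Column 4: 26 + 70 + 14 + 58 + 82 = 250.
Column 5: 94 + 38 + 62 + 6 + 50 = 250.
Main diagonal: 42 + 54 + 46 + 58 + 50 = 250.
Anti-diagonal: 94 + 70 + 46 + 21 + 18 = 249.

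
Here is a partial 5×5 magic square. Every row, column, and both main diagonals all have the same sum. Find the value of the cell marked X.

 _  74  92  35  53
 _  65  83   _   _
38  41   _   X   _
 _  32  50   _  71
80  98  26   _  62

77

Column 2 is complete and sums to 310; that is the magic constant.
Using row 1: 74 + 92 + 35 + 53 + ? → (1,1) = 310 − 254 = 56.
Using row 5: 80 + 98 + 26 + 62 + ? → (5,4) = 310 − 266 = 44.
From column 3, 310 − (92 + 83 + 50 + 26) gives (3,3) = 59.
The remaining cell in main diagonal is (4,4) = 310 − 242 = 68.
From anti-diagonal, 310 − (53 + 59 + 32 + 80) gives (2,4) = 86.
Row 4 needs 310; the known cells sum to 221, so (4,1) = 89.
Column 1 must total 310; the given cells sum to 263, so (2,1) = 47.
Column 4 must total 310; the given cells sum to 233, so (3,4) = 77.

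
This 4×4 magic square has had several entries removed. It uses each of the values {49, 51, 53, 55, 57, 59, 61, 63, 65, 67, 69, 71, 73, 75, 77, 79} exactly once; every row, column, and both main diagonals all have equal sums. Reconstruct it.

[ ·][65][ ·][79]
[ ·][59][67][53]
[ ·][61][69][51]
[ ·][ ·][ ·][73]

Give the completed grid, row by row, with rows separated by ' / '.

55 65 57 79 / 77 59 67 53 / 75 61 69 51 / 49 71 63 73

The 16 entries sum to 1024, so each line sums to 1024/4 = 256.
Using row 2: 59 + 67 + 53 + ? → (2,1) = 256 − 179 = 77.
From row 3, 256 − (61 + 69 + 51) gives (3,1) = 75.
Using column 2: 65 + 59 + 61 + ? → (4,2) = 256 − 185 = 71.
From main diagonal, 256 − (59 + 69 + 73) gives (1,1) = 55.
Anti-diagonal must total 256; the given cells sum to 207, so (4,1) = 49.
Using row 1: 55 + 65 + 79 + ? → (1,3) = 256 − 199 = 57.
From row 4, 256 − (49 + 71 + 73) gives (4,3) = 63.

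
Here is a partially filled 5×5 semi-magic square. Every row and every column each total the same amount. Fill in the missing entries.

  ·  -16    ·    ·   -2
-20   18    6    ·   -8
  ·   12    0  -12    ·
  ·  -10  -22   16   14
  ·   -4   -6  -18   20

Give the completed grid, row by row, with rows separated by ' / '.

-14 -16 22 10 -2 / -20 18 6 4 -8 / 24 12 0 -12 -24 / 2 -10 -22 16 14 / 8 -4 -6 -18 20

Column 2 is already complete: -16 + 18 + 12 + -10 + -4 = 0, so that is the magic constant.
From row 2, 0 − (-20 + 18 + 6 + (-8)) gives (2,4) = 4.
The remaining cell in row 4 is (4,1) = 0 − (-2) = 2.
Row 5: -4 + (-6) + (-18) + 20 + ? = 0, so (5,1) = 8.
Using column 3: 6 + 0 + (-22) + (-6) + ? → (1,3) = 0 − (-22) = 22.
From column 4, 0 − (4 + (-12) + 16 + (-18)) gives (1,4) = 10.
Column 5: -2 + (-8) + 14 + 20 + ? = 0, so (3,5) = -24.
The remaining cell in row 1 is (1,1) = 0 − 14 = -14.
Row 3: 12 + 0 + (-12) + (-24) + ? = 0, so (3,1) = 24.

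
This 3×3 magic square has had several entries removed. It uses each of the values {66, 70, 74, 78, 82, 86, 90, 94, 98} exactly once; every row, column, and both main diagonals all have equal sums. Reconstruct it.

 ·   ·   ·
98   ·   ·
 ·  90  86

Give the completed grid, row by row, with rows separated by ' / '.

78 74 94 / 98 82 66 / 70 90 86

The 9 entries sum to 738, so each line sums to 738/3 = 246.
Row 3 must total 246; the given cells sum to 176, so (3,1) = 70.
The remaining cell in column 1 is (1,1) = 246 − 168 = 78.
Main diagonal: 78 + 86 + ? = 246, so (2,2) = 82.
Anti-diagonal: 82 + 70 + ? = 246, so (1,3) = 94.
Row 1 needs 246; the known cells sum to 172, so (1,2) = 74.
Using row 2: 98 + 82 + ? → (2,3) = 246 − 180 = 66.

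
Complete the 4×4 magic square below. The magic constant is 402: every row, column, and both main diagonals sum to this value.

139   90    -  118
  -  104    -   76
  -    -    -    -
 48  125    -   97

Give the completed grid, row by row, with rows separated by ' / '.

Using row 1: 139 + 90 + 118 + ? → (1,3) = 402 − 347 = 55.
The remaining cell in row 4 is (4,3) = 402 − 270 = 132.
Using column 2: 90 + 104 + 125 + ? → (3,2) = 402 − 319 = 83.
From column 4, 402 − (118 + 76 + 97) gives (3,4) = 111.
Main diagonal needs 402; the known cells sum to 340, so (3,3) = 62.
Anti-diagonal needs 402; the known cells sum to 249, so (2,3) = 153.
Row 2 needs 402; the known cells sum to 333, so (2,1) = 69.
The remaining cell in row 3 is (3,1) = 402 − 256 = 146.

139 90 55 118 / 69 104 153 76 / 146 83 62 111 / 48 125 132 97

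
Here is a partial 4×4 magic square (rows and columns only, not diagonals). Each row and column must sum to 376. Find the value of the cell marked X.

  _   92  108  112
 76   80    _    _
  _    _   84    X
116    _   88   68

The remaining cell in row 1 is (1,1) = 376 − 312 = 64.
From row 4, 376 − (116 + 88 + 68) gives (4,2) = 104.
The remaining cell in column 1 is (3,1) = 376 − 256 = 120.
The remaining cell in column 2 is (3,2) = 376 − 276 = 100.
The remaining cell in column 3 is (2,3) = 376 − 280 = 96.
The remaining cell in row 2 is (2,4) = 376 − 252 = 124.
Using row 3: 120 + 100 + 84 + ? → (3,4) = 376 − 304 = 72.

72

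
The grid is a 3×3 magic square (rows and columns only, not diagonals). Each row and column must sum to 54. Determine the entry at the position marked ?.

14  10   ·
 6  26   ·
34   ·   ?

Row 1 needs 54; the known cells sum to 24, so (1,3) = 30.
Row 2 needs 54; the known cells sum to 32, so (2,3) = 22.
Column 2 must total 54; the given cells sum to 36, so (3,2) = 18.
Column 3: 30 + 22 + ? = 54, so (3,3) = 2.

2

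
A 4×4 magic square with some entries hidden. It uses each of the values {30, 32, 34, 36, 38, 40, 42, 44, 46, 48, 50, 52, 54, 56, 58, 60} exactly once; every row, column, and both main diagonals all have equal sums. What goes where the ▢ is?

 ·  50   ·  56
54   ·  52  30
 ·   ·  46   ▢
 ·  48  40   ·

36

The 16 entries sum to 720, so each line sums to 720/4 = 180.
The remaining cell in row 2 is (2,2) = 180 − 136 = 44.
Using column 2: 50 + 44 + 48 + ? → (3,2) = 180 − 142 = 38.
Column 3: 52 + 46 + 40 + ? = 180, so (1,3) = 42.
Using anti-diagonal: 56 + 52 + 38 + ? → (4,1) = 180 − 146 = 34.
Row 1 needs 180; the known cells sum to 148, so (1,1) = 32.
Row 4: 34 + 48 + 40 + ? = 180, so (4,4) = 58.
Using column 1: 32 + 54 + 34 + ? → (3,1) = 180 − 120 = 60.
Column 4 must total 180; the given cells sum to 144, so (3,4) = 36.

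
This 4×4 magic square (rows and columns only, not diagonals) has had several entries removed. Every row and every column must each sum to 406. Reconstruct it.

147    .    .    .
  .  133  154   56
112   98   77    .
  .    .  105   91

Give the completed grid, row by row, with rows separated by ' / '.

Using row 2: 133 + 154 + 56 + ? → (2,1) = 406 − 343 = 63.
Using row 3: 112 + 98 + 77 + ? → (3,4) = 406 − 287 = 119.
From column 1, 406 − (147 + 63 + 112) gives (4,1) = 84.
Using column 3: 154 + 77 + 105 + ? → (1,3) = 406 − 336 = 70.
Using column 4: 56 + 119 + 91 + ? → (1,4) = 406 − 266 = 140.
Using row 1: 147 + 70 + 140 + ? → (1,2) = 406 − 357 = 49.
Row 4: 84 + 105 + 91 + ? = 406, so (4,2) = 126.

147 49 70 140 / 63 133 154 56 / 112 98 77 119 / 84 126 105 91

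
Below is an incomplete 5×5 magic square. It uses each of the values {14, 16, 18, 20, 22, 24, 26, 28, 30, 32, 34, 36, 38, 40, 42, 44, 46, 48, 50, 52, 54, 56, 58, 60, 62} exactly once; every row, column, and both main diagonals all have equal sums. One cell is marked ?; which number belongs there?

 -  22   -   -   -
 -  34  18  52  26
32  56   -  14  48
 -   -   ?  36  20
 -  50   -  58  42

62

The 25 entries sum to 950, so each line sums to 950/5 = 190.
From row 2, 190 − (34 + 18 + 52 + 26) gives (2,1) = 60.
Using row 3: 32 + 56 + 14 + 48 + ? → (3,3) = 190 − 150 = 40.
Column 2 needs 190; the known cells sum to 162, so (4,2) = 28.
Column 4 must total 190; the given cells sum to 160, so (1,4) = 30.
Column 5 needs 190; the known cells sum to 136, so (1,5) = 54.
Using main diagonal: 34 + 40 + 36 + 42 + ? → (1,1) = 190 − 152 = 38.
Using anti-diagonal: 54 + 52 + 40 + 28 + ? → (5,1) = 190 − 174 = 16.
From row 1, 190 − (38 + 22 + 30 + 54) gives (1,3) = 46.
Using row 5: 16 + 50 + 58 + 42 + ? → (5,3) = 190 − 166 = 24.
Column 1 must total 190; the given cells sum to 146, so (4,1) = 44.
Column 3: 46 + 18 + 40 + 24 + ? = 190, so (4,3) = 62.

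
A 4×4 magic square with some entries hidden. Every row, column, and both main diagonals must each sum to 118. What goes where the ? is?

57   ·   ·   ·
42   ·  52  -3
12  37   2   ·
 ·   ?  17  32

62

Row 2 must total 118; the given cells sum to 91, so (2,2) = 27.
Row 3 must total 118; the given cells sum to 51, so (3,4) = 67.
Column 1: 57 + 42 + 12 + ? = 118, so (4,1) = 7.
Column 3 must total 118; the given cells sum to 71, so (1,3) = 47.
Column 4: -3 + 67 + 32 + ? = 118, so (1,4) = 22.
Row 1: 57 + 47 + 22 + ? = 118, so (1,2) = -8.
The remaining cell in row 4 is (4,2) = 118 − 56 = 62.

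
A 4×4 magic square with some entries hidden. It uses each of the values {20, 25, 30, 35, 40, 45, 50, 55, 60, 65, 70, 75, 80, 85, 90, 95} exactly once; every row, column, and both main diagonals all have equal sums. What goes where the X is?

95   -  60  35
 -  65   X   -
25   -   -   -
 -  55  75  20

The 16 entries sum to 920, so each line sums to 920/4 = 230.
Using row 1: 95 + 60 + 35 + ? → (1,2) = 230 − 190 = 40.
Row 4 must total 230; the given cells sum to 150, so (4,1) = 80.
Using column 1: 95 + 25 + 80 + ? → (2,1) = 230 − 200 = 30.
Using column 2: 40 + 65 + 55 + ? → (3,2) = 230 − 160 = 70.
Main diagonal must total 230; the given cells sum to 180, so (3,3) = 50.
Anti-diagonal needs 230; the known cells sum to 185, so (2,3) = 45.

45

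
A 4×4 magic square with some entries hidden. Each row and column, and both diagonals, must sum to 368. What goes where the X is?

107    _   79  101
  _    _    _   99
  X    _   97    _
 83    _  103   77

Row 1: 107 + 79 + 101 + ? = 368, so (1,2) = 81.
Using row 4: 83 + 103 + 77 + ? → (4,2) = 368 − 263 = 105.
Using column 3: 79 + 97 + 103 + ? → (2,3) = 368 − 279 = 89.
Column 4 must total 368; the given cells sum to 277, so (3,4) = 91.
Main diagonal: 107 + 97 + 77 + ? = 368, so (2,2) = 87.
Using anti-diagonal: 101 + 89 + 83 + ? → (3,2) = 368 − 273 = 95.
Row 2 needs 368; the known cells sum to 275, so (2,1) = 93.
Row 3 needs 368; the known cells sum to 283, so (3,1) = 85.

85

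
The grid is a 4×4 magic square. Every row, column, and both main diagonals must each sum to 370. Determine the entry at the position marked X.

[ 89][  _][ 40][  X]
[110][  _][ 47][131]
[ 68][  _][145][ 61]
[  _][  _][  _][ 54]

124

The remaining cell in row 2 is (2,2) = 370 − 288 = 82.
Using row 3: 68 + 145 + 61 + ? → (3,2) = 370 − 274 = 96.
From column 1, 370 − (89 + 110 + 68) gives (4,1) = 103.
The remaining cell in column 3 is (4,3) = 370 − 232 = 138.
Column 4: 131 + 61 + 54 + ? = 370, so (1,4) = 124.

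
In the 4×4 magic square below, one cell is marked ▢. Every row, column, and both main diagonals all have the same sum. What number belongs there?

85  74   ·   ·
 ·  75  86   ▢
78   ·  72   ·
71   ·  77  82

73

Main diagonal is complete and sums to 314; that is the magic constant.
Row 4 needs 314; the known cells sum to 230, so (4,2) = 84.
The remaining cell in column 1 is (2,1) = 314 − 234 = 80.
Column 2 needs 314; the known cells sum to 233, so (3,2) = 81.
Column 3: 86 + 72 + 77 + ? = 314, so (1,3) = 79.
Using anti-diagonal: 86 + 81 + 71 + ? → (1,4) = 314 − 238 = 76.
Row 2: 80 + 75 + 86 + ? = 314, so (2,4) = 73.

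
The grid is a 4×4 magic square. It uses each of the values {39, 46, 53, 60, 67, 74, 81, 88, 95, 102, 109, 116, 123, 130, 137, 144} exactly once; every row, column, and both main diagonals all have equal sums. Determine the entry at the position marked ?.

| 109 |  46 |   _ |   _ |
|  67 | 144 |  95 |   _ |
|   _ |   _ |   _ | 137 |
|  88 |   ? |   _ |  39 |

123

The 16 entries sum to 1464, so each line sums to 1464/4 = 366.
The remaining cell in row 2 is (2,4) = 366 − 306 = 60.
Column 1 must total 366; the given cells sum to 264, so (3,1) = 102.
Column 4: 60 + 137 + 39 + ? = 366, so (1,4) = 130.
Main diagonal needs 366; the known cells sum to 292, so (3,3) = 74.
From anti-diagonal, 366 − (130 + 95 + 88) gives (3,2) = 53.
Using row 1: 109 + 46 + 130 + ? → (1,3) = 366 − 285 = 81.
The remaining cell in column 2 is (4,2) = 366 − 243 = 123.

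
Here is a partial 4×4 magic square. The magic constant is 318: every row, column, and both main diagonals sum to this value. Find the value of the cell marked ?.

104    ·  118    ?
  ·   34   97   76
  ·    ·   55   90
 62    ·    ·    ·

From row 2, 318 − (34 + 97 + 76) gives (2,1) = 111.
Column 1 must total 318; the given cells sum to 277, so (3,1) = 41.
From column 3, 318 − (118 + 97 + 55) gives (4,3) = 48.
Using main diagonal: 104 + 34 + 55 + ? → (4,4) = 318 − 193 = 125.
Row 3 must total 318; the given cells sum to 186, so (3,2) = 132.
Using row 4: 62 + 48 + 125 + ? → (4,2) = 318 − 235 = 83.
Column 2 needs 318; the known cells sum to 249, so (1,2) = 69.
The remaining cell in column 4 is (1,4) = 318 − 291 = 27.

27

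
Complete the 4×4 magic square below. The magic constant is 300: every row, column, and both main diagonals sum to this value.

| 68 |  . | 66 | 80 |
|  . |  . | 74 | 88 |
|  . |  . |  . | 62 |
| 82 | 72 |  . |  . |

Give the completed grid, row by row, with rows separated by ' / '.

68 86 66 80 / 60 78 74 88 / 90 64 84 62 / 82 72 76 70

From row 1, 300 − (68 + 66 + 80) gives (1,2) = 86.
Column 4: 80 + 88 + 62 + ? = 300, so (4,4) = 70.
From anti-diagonal, 300 − (80 + 74 + 82) gives (3,2) = 64.
From row 4, 300 − (82 + 72 + 70) gives (4,3) = 76.
Column 2 needs 300; the known cells sum to 222, so (2,2) = 78.
Column 3 must total 300; the given cells sum to 216, so (3,3) = 84.
Using row 2: 78 + 74 + 88 + ? → (2,1) = 300 − 240 = 60.
From row 3, 300 − (64 + 84 + 62) gives (3,1) = 90.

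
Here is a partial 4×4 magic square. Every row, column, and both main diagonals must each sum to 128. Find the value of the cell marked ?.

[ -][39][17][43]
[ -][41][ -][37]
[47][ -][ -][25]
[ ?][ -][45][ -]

33

Row 1: 39 + 17 + 43 + ? = 128, so (1,1) = 29.
Column 4 needs 128; the known cells sum to 105, so (4,4) = 23.
The remaining cell in main diagonal is (3,3) = 128 − 93 = 35.
Using row 3: 47 + 35 + 25 + ? → (3,2) = 128 − 107 = 21.
Using column 2: 39 + 41 + 21 + ? → (4,2) = 128 − 101 = 27.
The remaining cell in column 3 is (2,3) = 128 − 97 = 31.
Anti-diagonal must total 128; the given cells sum to 95, so (4,1) = 33.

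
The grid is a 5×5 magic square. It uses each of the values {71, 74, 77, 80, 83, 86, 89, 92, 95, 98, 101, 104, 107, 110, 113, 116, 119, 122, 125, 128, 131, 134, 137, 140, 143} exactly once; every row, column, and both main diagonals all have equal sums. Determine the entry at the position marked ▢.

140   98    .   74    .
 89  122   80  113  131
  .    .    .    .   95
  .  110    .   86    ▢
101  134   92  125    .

The 25 entries sum to 2675, so each line sums to 2675/5 = 535.
From row 5, 535 − (101 + 134 + 92 + 125) gives (5,5) = 83.
Column 2: 98 + 122 + 110 + 134 + ? = 535, so (3,2) = 71.
Using column 4: 74 + 113 + 86 + 125 + ? → (3,4) = 535 − 398 = 137.
From main diagonal, 535 − (140 + 122 + 86 + 83) gives (3,3) = 104.
Using anti-diagonal: 113 + 104 + 110 + 101 + ? → (1,5) = 535 − 428 = 107.
The remaining cell in row 1 is (1,3) = 535 − 419 = 116.
Row 3 must total 535; the given cells sum to 407, so (3,1) = 128.
Column 1: 140 + 89 + 128 + 101 + ? = 535, so (4,1) = 77.
From column 3, 535 − (116 + 80 + 104 + 92) gives (4,3) = 143.
Using column 5: 107 + 131 + 95 + 83 + ? → (4,5) = 535 − 416 = 119.

119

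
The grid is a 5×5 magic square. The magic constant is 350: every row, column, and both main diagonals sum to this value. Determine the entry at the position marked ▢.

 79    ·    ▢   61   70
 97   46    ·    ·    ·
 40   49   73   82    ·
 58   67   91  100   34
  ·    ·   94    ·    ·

Using row 3: 40 + 49 + 73 + 82 + ? → (3,5) = 350 − 244 = 106.
Using column 1: 79 + 97 + 40 + 58 + ? → (5,1) = 350 − 274 = 76.
Main diagonal: 79 + 46 + 73 + 100 + ? = 350, so (5,5) = 52.
From anti-diagonal, 350 − (70 + 73 + 67 + 76) gives (2,4) = 64.
Column 4 must total 350; the given cells sum to 307, so (5,4) = 43.
The remaining cell in column 5 is (2,5) = 350 − 262 = 88.
Using row 2: 97 + 46 + 64 + 88 + ? → (2,3) = 350 − 295 = 55.
The remaining cell in row 5 is (5,2) = 350 − 265 = 85.
Column 2: 46 + 49 + 67 + 85 + ? = 350, so (1,2) = 103.
Column 3 needs 350; the known cells sum to 313, so (1,3) = 37.

37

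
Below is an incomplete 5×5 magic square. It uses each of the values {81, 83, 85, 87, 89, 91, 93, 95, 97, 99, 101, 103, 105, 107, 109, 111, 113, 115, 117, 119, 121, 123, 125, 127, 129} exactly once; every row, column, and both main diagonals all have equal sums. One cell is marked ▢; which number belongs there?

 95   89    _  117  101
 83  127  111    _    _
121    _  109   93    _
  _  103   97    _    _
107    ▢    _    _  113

The 25 entries sum to 2625, so each line sums to 2625/5 = 525.
Row 1 needs 525; the known cells sum to 402, so (1,3) = 123.
Column 1 must total 525; the given cells sum to 406, so (4,1) = 119.
Column 3: 123 + 111 + 109 + 97 + ? = 525, so (5,3) = 85.
From main diagonal, 525 − (95 + 127 + 109 + 113) gives (4,4) = 81.
The remaining cell in anti-diagonal is (2,4) = 525 − 420 = 105.
From row 2, 525 − (83 + 127 + 111 + 105) gives (2,5) = 99.
Row 4 must total 525; the given cells sum to 400, so (4,5) = 125.
Column 4 needs 525; the known cells sum to 396, so (5,4) = 129.
Column 5 needs 525; the known cells sum to 438, so (3,5) = 87.
The remaining cell in row 3 is (3,2) = 525 − 410 = 115.
Row 5 must total 525; the given cells sum to 434, so (5,2) = 91.

91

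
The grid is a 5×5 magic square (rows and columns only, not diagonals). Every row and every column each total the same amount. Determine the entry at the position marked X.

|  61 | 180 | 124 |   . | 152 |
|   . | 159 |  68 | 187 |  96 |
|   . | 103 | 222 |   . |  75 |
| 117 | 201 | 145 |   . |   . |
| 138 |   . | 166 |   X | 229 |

Column 3 is complete and sums to 725; that is the magic constant.
Using row 1: 61 + 180 + 124 + 152 + ? → (1,4) = 725 − 517 = 208.
The remaining cell in row 2 is (2,1) = 725 − 510 = 215.
Column 1: 61 + 215 + 117 + 138 + ? = 725, so (3,1) = 194.
Column 2 must total 725; the given cells sum to 643, so (5,2) = 82.
The remaining cell in column 5 is (4,5) = 725 − 552 = 173.
From row 3, 725 − (194 + 103 + 222 + 75) gives (3,4) = 131.
Row 4 must total 725; the given cells sum to 636, so (4,4) = 89.
Row 5: 138 + 82 + 166 + 229 + ? = 725, so (5,4) = 110.

110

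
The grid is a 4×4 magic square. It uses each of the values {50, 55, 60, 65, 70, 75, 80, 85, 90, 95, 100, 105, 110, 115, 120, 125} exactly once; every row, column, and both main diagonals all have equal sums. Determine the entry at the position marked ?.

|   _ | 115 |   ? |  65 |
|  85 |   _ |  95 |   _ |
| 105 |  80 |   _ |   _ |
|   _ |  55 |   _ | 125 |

120

The 16 entries sum to 1400, so each line sums to 1400/4 = 350.
Using column 2: 115 + 80 + 55 + ? → (2,2) = 350 − 250 = 100.
The remaining cell in anti-diagonal is (4,1) = 350 − 240 = 110.
From row 2, 350 − (85 + 100 + 95) gives (2,4) = 70.
From row 4, 350 − (110 + 55 + 125) gives (4,3) = 60.
Column 1 needs 350; the known cells sum to 300, so (1,1) = 50.
Column 4 must total 350; the given cells sum to 260, so (3,4) = 90.
Main diagonal needs 350; the known cells sum to 275, so (3,3) = 75.
Row 1: 50 + 115 + 65 + ? = 350, so (1,3) = 120.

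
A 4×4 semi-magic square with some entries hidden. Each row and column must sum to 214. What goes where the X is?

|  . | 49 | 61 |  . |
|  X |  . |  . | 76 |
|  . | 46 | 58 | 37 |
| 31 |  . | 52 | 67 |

Row 3 must total 214; the given cells sum to 141, so (3,1) = 73.
Row 4: 31 + 52 + 67 + ? = 214, so (4,2) = 64.
Column 2 must total 214; the given cells sum to 159, so (2,2) = 55.
From column 3, 214 − (61 + 58 + 52) gives (2,3) = 43.
Using column 4: 76 + 37 + 67 + ? → (1,4) = 214 − 180 = 34.
From row 1, 214 − (49 + 61 + 34) gives (1,1) = 70.
The remaining cell in row 2 is (2,1) = 214 − 174 = 40.

40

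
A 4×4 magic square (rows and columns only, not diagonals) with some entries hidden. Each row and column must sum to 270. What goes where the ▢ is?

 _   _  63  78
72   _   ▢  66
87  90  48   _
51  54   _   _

75

From row 3, 270 − (87 + 90 + 48) gives (3,4) = 45.
Column 1: 72 + 87 + 51 + ? = 270, so (1,1) = 60.
Column 4 needs 270; the known cells sum to 189, so (4,4) = 81.
Using row 1: 60 + 63 + 78 + ? → (1,2) = 270 − 201 = 69.
From row 4, 270 − (51 + 54 + 81) gives (4,3) = 84.
Column 2 must total 270; the given cells sum to 213, so (2,2) = 57.
Using column 3: 63 + 48 + 84 + ? → (2,3) = 270 − 195 = 75.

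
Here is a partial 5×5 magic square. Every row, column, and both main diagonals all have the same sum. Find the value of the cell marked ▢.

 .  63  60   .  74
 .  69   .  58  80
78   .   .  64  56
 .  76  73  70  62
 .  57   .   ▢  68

71

Column 5 is complete and sums to 340; that is the magic constant.
The remaining cell in row 4 is (4,1) = 340 − 281 = 59.
Column 2 needs 340; the known cells sum to 265, so (3,2) = 75.
The remaining cell in row 3 is (3,3) = 340 − 273 = 67.
The remaining cell in main diagonal is (1,1) = 340 − 274 = 66.
Anti-diagonal needs 340; the known cells sum to 275, so (5,1) = 65.
Row 1: 66 + 63 + 60 + 74 + ? = 340, so (1,4) = 77.
Column 1 must total 340; the given cells sum to 268, so (2,1) = 72.
Using column 4: 77 + 58 + 64 + 70 + ? → (5,4) = 340 − 269 = 71.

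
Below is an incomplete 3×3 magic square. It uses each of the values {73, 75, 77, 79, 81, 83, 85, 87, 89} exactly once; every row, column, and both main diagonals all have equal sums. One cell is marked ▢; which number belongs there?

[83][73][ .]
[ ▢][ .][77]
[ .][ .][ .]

The 9 entries sum to 729, so each line sums to 729/3 = 243.
Row 1 needs 243; the known cells sum to 156, so (1,3) = 87.
Column 3: 87 + 77 + ? = 243, so (3,3) = 79.
Main diagonal: 83 + 79 + ? = 243, so (2,2) = 81.
Using anti-diagonal: 87 + 81 + ? → (3,1) = 243 − 168 = 75.
Row 2 needs 243; the known cells sum to 158, so (2,1) = 85.

85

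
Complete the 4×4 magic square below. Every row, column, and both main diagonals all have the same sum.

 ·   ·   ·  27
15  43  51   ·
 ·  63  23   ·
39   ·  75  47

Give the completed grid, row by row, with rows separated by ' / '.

67 55 31 27 / 15 43 51 71 / 59 63 23 35 / 39 19 75 47

Anti-diagonal is already complete: 27 + 51 + 63 + 39 = 180, so that is the magic constant.
Row 2 must total 180; the given cells sum to 109, so (2,4) = 71.
The remaining cell in row 4 is (4,2) = 180 − 161 = 19.
Column 2: 43 + 63 + 19 + ? = 180, so (1,2) = 55.
The remaining cell in column 3 is (1,3) = 180 − 149 = 31.
Column 4 needs 180; the known cells sum to 145, so (3,4) = 35.
The remaining cell in main diagonal is (1,1) = 180 − 113 = 67.
From row 3, 180 − (63 + 23 + 35) gives (3,1) = 59.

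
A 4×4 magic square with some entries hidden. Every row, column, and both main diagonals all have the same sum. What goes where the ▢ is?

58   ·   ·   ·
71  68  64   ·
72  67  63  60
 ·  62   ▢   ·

66

Row 3 is complete and sums to 262; that is the magic constant.
Row 2: 71 + 68 + 64 + ? = 262, so (2,4) = 59.
Using column 1: 58 + 71 + 72 + ? → (4,1) = 262 − 201 = 61.
Column 2: 68 + 67 + 62 + ? = 262, so (1,2) = 65.
Main diagonal must total 262; the given cells sum to 189, so (4,4) = 73.
The remaining cell in anti-diagonal is (1,4) = 262 − 192 = 70.
Row 1: 58 + 65 + 70 + ? = 262, so (1,3) = 69.
Row 4 needs 262; the known cells sum to 196, so (4,3) = 66.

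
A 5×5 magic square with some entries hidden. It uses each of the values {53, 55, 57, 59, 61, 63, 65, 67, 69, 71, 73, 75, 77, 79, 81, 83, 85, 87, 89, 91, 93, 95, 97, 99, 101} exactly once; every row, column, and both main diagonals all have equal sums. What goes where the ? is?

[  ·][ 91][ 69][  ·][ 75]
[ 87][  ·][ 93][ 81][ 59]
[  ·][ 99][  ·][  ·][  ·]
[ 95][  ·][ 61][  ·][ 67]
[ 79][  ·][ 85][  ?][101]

The 25 entries sum to 1925, so each line sums to 1925/5 = 385.
Row 2: 87 + 93 + 81 + 59 + ? = 385, so (2,2) = 65.
Column 3: 69 + 93 + 61 + 85 + ? = 385, so (3,3) = 77.
Column 5 needs 385; the known cells sum to 302, so (3,5) = 83.
Anti-diagonal needs 385; the known cells sum to 312, so (4,2) = 73.
From row 4, 385 − (95 + 73 + 61 + 67) gives (4,4) = 89.
From column 2, 385 − (91 + 65 + 99 + 73) gives (5,2) = 57.
Main diagonal must total 385; the given cells sum to 332, so (1,1) = 53.
From row 1, 385 − (53 + 91 + 69 + 75) gives (1,4) = 97.
The remaining cell in row 5 is (5,4) = 385 − 322 = 63.

63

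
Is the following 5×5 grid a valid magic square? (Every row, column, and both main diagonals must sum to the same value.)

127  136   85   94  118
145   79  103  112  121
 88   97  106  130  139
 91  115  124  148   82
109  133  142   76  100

Row 1: 127 + 136 + 85 + 94 + 118 = 560.
Row 2: 145 + 79 + 103 + 112 + 121 = 560.
Row 3: 88 + 97 + 106 + 130 + 139 = 560.
Row 4: 91 + 115 + 124 + 148 + 82 = 560.
Row 5: 109 + 133 + 142 + 76 + 100 = 560.
Column 1: 127 + 145 + 88 + 91 + 109 = 560.
Column 2: 136 + 79 + 97 + 115 + 133 = 560.
Column 3: 85 + 103 + 106 + 124 + 142 = 560.
Column 4: 94 + 112 + 130 + 148 + 76 = 560.
Column 5: 118 + 121 + 139 + 82 + 100 = 560.
Main diagonal: 127 + 79 + 106 + 148 + 100 = 560.
Anti-diagonal: 118 + 112 + 106 + 115 + 109 = 560.
All lines sum to 560.

Yes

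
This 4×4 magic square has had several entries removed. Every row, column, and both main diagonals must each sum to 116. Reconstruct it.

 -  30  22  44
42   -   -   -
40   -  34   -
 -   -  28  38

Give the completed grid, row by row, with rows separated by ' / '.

From row 1, 116 − (30 + 22 + 44) gives (1,1) = 20.
Column 1 needs 116; the known cells sum to 102, so (4,1) = 14.
The remaining cell in column 3 is (2,3) = 116 − 84 = 32.
The remaining cell in main diagonal is (2,2) = 116 − 92 = 24.
From anti-diagonal, 116 − (44 + 32 + 14) gives (3,2) = 26.
Row 2 needs 116; the known cells sum to 98, so (2,4) = 18.
From row 3, 116 − (40 + 26 + 34) gives (3,4) = 16.
Row 4 needs 116; the known cells sum to 80, so (4,2) = 36.

20 30 22 44 / 42 24 32 18 / 40 26 34 16 / 14 36 28 38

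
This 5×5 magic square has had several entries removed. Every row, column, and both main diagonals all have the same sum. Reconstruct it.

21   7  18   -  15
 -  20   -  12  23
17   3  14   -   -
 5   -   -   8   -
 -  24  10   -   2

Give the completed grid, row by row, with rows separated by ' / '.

Main diagonal is already complete: 21 + 20 + 14 + 8 + 2 = 65, so that is the magic constant.
The remaining cell in row 1 is (1,4) = 65 − 61 = 4.
Using column 2: 7 + 20 + 3 + 24 + ? → (4,2) = 65 − 54 = 11.
From anti-diagonal, 65 − (15 + 12 + 14 + 11) gives (5,1) = 13.
The remaining cell in row 5 is (5,4) = 65 − 49 = 16.
From column 1, 65 − (21 + 17 + 5 + 13) gives (2,1) = 9.
Column 4 must total 65; the given cells sum to 40, so (3,4) = 25.
Row 2 needs 65; the known cells sum to 64, so (2,3) = 1.
Row 3: 17 + 3 + 14 + 25 + ? = 65, so (3,5) = 6.
Column 3: 18 + 1 + 14 + 10 + ? = 65, so (4,3) = 22.
Column 5 needs 65; the known cells sum to 46, so (4,5) = 19.

21 7 18 4 15 / 9 20 1 12 23 / 17 3 14 25 6 / 5 11 22 8 19 / 13 24 10 16 2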